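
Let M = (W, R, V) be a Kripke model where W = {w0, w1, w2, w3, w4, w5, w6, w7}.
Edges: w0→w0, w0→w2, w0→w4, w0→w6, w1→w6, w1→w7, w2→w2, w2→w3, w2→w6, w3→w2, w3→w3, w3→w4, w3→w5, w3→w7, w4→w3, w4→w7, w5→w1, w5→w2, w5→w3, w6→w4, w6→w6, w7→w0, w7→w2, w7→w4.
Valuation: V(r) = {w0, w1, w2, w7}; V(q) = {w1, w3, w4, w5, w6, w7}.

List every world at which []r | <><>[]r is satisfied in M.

none

Recall that []ψ holds at a world iff ψ holds at every accessible world, and <>ψ holds iff ψ holds at some accessible world.
Let φ = []r | <><>[]r. Evaluate φ at each world:
  w0 (successors {w0, w2, w4, w6}): φ is false.
  w1 (successors {w6, w7}): φ is false.
  w2 (successors {w2, w3, w6}): φ is false.
  w3 (successors {w2, w3, w4, w5, w7}): φ is false.
  w4 (successors {w3, w7}): φ is false.
  w5 (successors {w1, w2, w3}): φ is false.
  w6 (successors {w4, w6}): φ is false.
  w7 (successors {w0, w2, w4}): φ is false.
For instance, at w0:
  At w0: []r is false, <><>[]r is false, so []r | <><>[]r is false.
    At w0: []r requires r at every successor {w0, w2, w4, w6}.
      r fails at w4, so []r is false at w0.
    At w0: <><>[]r requires <>[]r at some successor in {w0, w2, w4, w6}.
      At w0: <>[]r is false.
      At w2: <>[]r is false.
      At w4: <>[]r is false.
      At w6: <>[]r is false.
    So <><>[]r is false at w0.
Satisfying worlds: none.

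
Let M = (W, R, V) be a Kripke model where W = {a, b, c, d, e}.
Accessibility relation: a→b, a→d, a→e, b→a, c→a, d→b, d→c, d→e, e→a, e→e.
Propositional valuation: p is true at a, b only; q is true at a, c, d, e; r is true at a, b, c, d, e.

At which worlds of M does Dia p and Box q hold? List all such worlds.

Let φ = Dia p and Box q. Evaluate φ at each world:
  a (successors {b, d, e}): φ is false.
  b (successors {a}): φ is true.
  c (successors {a}): φ is true.
  d (successors {b, c, e}): φ is false.
  e (successors {a, e}): φ is true.
For instance, at c:
  At c: Dia p is true, Box q is true, so Dia p and Box q is true.
    At c: Dia p requires p at some successor in {a}.
      p holds at a, so Dia p is true at c.
    At c: Box q requires q at every successor {a}.
      At a: q is true.
    So Box q is true at c.
Satisfying worlds: {b, c, e}

b, c, e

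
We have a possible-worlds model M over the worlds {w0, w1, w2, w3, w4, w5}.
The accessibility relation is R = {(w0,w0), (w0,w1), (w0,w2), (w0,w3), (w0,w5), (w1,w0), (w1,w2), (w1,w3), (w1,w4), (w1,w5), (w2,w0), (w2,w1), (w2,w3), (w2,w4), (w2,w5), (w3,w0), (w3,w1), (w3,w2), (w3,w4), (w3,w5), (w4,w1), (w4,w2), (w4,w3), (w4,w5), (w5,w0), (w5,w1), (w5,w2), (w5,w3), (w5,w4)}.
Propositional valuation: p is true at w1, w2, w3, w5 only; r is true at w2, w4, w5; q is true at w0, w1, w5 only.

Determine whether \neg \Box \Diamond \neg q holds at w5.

No

Recall that \Box ψ holds at a world iff ψ holds at every accessible world, and \Diamond ψ holds iff ψ holds at some accessible world.
At w5: \Box \Diamond \neg q is true, so \neg \Box \Diamond \neg q is false.
  At w5: \Box \Diamond \neg q requires \Diamond \neg q at every successor {w0, w1, w2, w3, w4}.
    At w0: \Diamond \neg q is true.
    At w1: \Diamond \neg q is true.
    At w2: \Diamond \neg q is true.
    At w3: \Diamond \neg q is true.
    At w4: \Diamond \neg q is true.
  So \Box \Diamond \neg q is true at w5.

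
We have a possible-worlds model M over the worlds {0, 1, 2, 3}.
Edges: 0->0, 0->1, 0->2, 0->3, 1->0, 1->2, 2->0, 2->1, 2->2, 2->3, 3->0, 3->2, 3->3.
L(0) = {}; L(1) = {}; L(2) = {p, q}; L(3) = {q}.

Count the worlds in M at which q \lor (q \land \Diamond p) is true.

Recall that \Diamond ψ holds at a world iff ψ holds at some accessible world.
Let φ = q \lor (q \land \Diamond p). Evaluate φ at each world:
  0 (successors {0, 1, 2, 3}): φ is false.
  1 (successors {0, 2}): φ is false.
  2 (successors {0, 1, 2, 3}): φ is true.
  3 (successors {0, 2, 3}): φ is true.
For instance, at 1:
  At 1: q is false, q \land \Diamond p is false, so q \lor (q \land \Diamond p) is false.
    At 1: q is false, \Diamond p is true, so q \land \Diamond p is false.
      At 1: \Diamond p requires p at some successor in {0, 2}.
        p holds at 2, so \Diamond p is true at 1.
Satisfying worlds: {2, 3}

2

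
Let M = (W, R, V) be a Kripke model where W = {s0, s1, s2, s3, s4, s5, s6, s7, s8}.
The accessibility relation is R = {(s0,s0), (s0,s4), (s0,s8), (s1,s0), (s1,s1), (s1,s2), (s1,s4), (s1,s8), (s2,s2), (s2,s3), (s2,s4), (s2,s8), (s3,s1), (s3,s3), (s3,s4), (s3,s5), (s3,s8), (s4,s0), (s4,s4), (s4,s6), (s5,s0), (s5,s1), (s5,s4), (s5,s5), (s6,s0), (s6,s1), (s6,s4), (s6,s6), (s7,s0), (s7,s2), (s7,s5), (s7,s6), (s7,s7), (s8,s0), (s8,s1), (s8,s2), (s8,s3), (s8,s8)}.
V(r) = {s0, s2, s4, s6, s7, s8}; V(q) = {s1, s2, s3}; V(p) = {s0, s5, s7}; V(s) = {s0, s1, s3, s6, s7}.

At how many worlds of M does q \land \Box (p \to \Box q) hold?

1

Recall that \Box ψ holds at a world iff ψ holds at every accessible world, and \Diamond ψ holds iff ψ holds at some accessible world.
Let φ = q \land \Box (p \to \Box q). Evaluate φ at each world:
  s0 (successors {s0, s4, s8}): φ is false.
  s1 (successors {s0, s1, s2, s4, s8}): φ is false.
  s2 (successors {s2, s3, s4, s8}): φ is true.
  s3 (successors {s1, s3, s4, s5, s8}): φ is false.
  s4 (successors {s0, s4, s6}): φ is false.
  s5 (successors {s0, s1, s4, s5}): φ is false.
  s6 (successors {s0, s1, s4, s6}): φ is false.
  s7 (successors {s0, s2, s5, s6, s7}): φ is false.
  s8 (successors {s0, s1, s2, s3, s8}): φ is false.
For instance, at s2:
  At s2: q is true, \Box (p \to \Box q) is true, so q \land \Box (p \to \Box q) is true.
    At s2: \Box (p \to \Box q) requires p \to \Box q at every successor {s2, s3, s4, s8}.
      At s2: p \to \Box q is true.
      At s3: p \to \Box q is true.
      At s4: p \to \Box q is true.
      At s8: p \to \Box q is true.
    So \Box (p \to \Box q) is true at s2.
Satisfying worlds: {s2}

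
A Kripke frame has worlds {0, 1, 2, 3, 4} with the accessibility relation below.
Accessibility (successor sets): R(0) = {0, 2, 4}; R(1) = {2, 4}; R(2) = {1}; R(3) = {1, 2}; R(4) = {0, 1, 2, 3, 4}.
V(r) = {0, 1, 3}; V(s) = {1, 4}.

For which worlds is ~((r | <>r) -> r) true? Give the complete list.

2, 4

Let φ = ~((r | <>r) -> r). Evaluate φ at each world:
  0 (successors {0, 2, 4}): φ is false.
  1 (successors {2, 4}): φ is false.
  2 (successors {1}): φ is true.
  3 (successors {1, 2}): φ is false.
  4 (successors {0, 1, 2, 3, 4}): φ is true.
For instance, at 4:
  At 4: (r | <>r) -> r is false, so ~((r | <>r) -> r) is true.
    At 4: r | <>r is true, r is false, so (r | <>r) -> r is false.
      At 4: r is false, <>r is true, so r | <>r is true.
Satisfying worlds: {2, 4}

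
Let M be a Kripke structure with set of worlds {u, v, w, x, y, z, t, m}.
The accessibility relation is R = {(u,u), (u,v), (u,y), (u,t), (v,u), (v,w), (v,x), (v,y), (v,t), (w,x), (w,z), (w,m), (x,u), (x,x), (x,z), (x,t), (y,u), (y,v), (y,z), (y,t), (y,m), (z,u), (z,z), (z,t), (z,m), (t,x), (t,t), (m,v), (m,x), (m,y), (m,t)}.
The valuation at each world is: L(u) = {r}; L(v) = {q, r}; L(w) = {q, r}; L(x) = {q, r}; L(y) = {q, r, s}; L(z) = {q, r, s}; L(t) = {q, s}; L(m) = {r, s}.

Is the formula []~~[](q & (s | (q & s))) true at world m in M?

No

At m: []~~[](q & (s | (q & s))) requires ~~[](q & (s | (q & s))) at every successor {v, x, y, t}.
  ~~[](q & (s | (q & s))) fails at v, so []~~[](q & (s | (q & s))) is false at m.
    At v: ~[](q & (s | (q & s))) is true, so ~~[](q & (s | (q & s))) is false.
      At v: [](q & (s | (q & s))) is false, so ~[](q & (s | (q & s))) is true.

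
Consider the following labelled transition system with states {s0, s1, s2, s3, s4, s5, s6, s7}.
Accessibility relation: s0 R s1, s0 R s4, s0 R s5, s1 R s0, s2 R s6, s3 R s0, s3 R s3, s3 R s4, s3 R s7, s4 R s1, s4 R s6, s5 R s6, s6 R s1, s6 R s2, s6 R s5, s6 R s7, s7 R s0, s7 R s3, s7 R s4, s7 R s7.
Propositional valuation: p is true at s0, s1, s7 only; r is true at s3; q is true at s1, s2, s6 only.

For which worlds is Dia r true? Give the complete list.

Recall that Dia ψ holds at a world iff ψ holds at some accessible world.
Let φ = Dia r. Evaluate φ at each world:
  s0 (successors {s1, s4, s5}): φ is false.
  s1 (successors {s0}): φ is false.
  s2 (successors {s6}): φ is false.
  s3 (successors {s0, s3, s4, s7}): φ is true.
  s4 (successors {s1, s6}): φ is false.
  s5 (successors {s6}): φ is false.
  s6 (successors {s1, s2, s5, s7}): φ is false.
  s7 (successors {s0, s3, s4, s7}): φ is true.
For instance, at s2:
  At s2: Dia r requires r at some successor in {s6}.
    At s6: r is false.
  So Dia r is false at s2.
Satisfying worlds: {s3, s7}

s3, s7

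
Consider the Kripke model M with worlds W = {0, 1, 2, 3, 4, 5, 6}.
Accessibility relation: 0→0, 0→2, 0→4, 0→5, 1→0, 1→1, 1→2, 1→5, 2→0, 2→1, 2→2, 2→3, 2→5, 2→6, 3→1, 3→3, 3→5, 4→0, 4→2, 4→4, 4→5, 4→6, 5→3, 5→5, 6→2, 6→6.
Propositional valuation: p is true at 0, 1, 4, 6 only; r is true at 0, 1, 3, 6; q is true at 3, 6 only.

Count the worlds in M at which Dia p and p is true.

Let φ = Dia p and p. Evaluate φ at each world:
  0 (successors {0, 2, 4, 5}): φ is true.
  1 (successors {0, 1, 2, 5}): φ is true.
  2 (successors {0, 1, 2, 3, 5, 6}): φ is false.
  3 (successors {1, 3, 5}): φ is false.
  4 (successors {0, 2, 4, 5, 6}): φ is true.
  5 (successors {3, 5}): φ is false.
  6 (successors {2, 6}): φ is true.
For instance, at 6:
  At 6: Dia p is true, p is true, so Dia p and p is true.
    At 6: Dia p requires p at some successor in {2, 6}.
      p holds at 6, so Dia p is true at 6.
Satisfying worlds: {0, 1, 4, 6}

4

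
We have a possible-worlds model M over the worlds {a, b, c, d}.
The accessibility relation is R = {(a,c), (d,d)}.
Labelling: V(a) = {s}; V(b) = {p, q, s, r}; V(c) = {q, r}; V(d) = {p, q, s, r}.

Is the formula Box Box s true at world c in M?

At c: no accessible worlds, so Box Box s holds vacuously.

Yes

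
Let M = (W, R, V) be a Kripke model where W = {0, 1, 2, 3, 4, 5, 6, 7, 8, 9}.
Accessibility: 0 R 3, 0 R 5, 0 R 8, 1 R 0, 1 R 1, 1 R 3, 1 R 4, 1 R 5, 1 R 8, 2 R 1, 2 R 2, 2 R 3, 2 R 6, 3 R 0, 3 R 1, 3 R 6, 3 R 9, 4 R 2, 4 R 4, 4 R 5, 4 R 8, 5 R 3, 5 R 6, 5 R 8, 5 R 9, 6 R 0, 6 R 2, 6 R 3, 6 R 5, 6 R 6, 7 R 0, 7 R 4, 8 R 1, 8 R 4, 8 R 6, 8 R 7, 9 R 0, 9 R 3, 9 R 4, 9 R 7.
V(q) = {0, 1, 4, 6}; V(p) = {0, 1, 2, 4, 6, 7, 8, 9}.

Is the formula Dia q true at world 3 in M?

At 3: Dia q requires q at some successor in {0, 1, 6, 9}.
  q holds at 0, so Dia q is true at 3.

Yes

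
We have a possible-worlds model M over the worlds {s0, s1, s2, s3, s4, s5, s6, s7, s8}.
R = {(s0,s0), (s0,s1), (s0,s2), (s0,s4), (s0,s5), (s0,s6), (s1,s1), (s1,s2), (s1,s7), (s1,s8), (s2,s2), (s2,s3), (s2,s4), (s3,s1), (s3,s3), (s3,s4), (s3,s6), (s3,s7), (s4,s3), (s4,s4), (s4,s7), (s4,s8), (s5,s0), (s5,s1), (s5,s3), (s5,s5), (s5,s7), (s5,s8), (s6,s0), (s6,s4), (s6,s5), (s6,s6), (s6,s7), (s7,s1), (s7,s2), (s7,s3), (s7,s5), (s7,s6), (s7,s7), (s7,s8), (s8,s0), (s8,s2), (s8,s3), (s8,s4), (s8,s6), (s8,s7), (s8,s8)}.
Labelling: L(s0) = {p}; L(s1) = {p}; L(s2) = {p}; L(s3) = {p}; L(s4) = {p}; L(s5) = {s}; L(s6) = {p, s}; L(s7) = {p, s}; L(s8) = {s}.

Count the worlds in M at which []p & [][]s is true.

Let φ = []p & [][]s. Evaluate φ at each world:
  s0 (successors {s0, s1, s2, s4, s5, s6}): φ is false.
  s1 (successors {s1, s2, s7, s8}): φ is false.
  s2 (successors {s2, s3, s4}): φ is false.
  s3 (successors {s1, s3, s4, s6, s7}): φ is false.
  s4 (successors {s3, s4, s7, s8}): φ is false.
  s5 (successors {s0, s1, s3, s5, s7, s8}): φ is false.
  s6 (successors {s0, s4, s5, s6, s7}): φ is false.
  s7 (successors {s1, s2, s3, s5, s6, s7, s8}): φ is false.
  s8 (successors {s0, s2, s3, s4, s6, s7, s8}): φ is false.
For instance, at s2:
  At s2: []p is true, [][]s is false, so []p & [][]s is false.
    At s2: []p requires p at every successor {s2, s3, s4}.
      At s2: p is true.
      At s3: p is true.
      At s4: p is true.
    So []p is true at s2.
    At s2: [][]s requires []s at every successor {s2, s3, s4}.
      []s fails at s2, so [][]s is false at s2.
Satisfying worlds: none.

0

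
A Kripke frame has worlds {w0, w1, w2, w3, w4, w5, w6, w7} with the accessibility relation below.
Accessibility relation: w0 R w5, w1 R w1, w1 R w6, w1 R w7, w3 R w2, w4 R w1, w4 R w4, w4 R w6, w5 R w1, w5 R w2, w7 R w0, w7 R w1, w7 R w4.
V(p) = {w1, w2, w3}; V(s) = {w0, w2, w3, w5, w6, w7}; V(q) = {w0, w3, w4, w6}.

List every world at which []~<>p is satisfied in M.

Let φ = []~<>p. Evaluate φ at each world:
  w0 (successors {w5}): φ is false.
  w1 (successors {w1, w6, w7}): φ is false.
  w2 (successors ∅): φ is true.
  w3 (successors {w2}): φ is true.
  w4 (successors {w1, w4, w6}): φ is false.
  w5 (successors {w1, w2}): φ is false.
  w6 (successors ∅): φ is true.
  w7 (successors {w0, w1, w4}): φ is false.
For instance, at w4:
  At w4: []~<>p requires ~<>p at every successor {w1, w4, w6}.
    ~<>p fails at w1, so []~<>p is false at w4.
      At w1: <>p is true, so ~<>p is false.
Satisfying worlds: {w2, w3, w6}

w2, w3, w6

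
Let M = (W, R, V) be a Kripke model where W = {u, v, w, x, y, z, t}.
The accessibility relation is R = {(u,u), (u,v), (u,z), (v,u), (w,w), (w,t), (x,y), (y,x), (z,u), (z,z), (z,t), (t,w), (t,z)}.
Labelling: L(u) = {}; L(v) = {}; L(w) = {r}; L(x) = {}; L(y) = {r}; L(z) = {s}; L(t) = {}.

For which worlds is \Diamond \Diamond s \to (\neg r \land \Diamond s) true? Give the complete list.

Recall that \Diamond ψ holds at a world iff ψ holds at some accessible world.
Let φ = \Diamond \Diamond s \to (\neg r \land \Diamond s). Evaluate φ at each world:
  u (successors {u, v, z}): φ is true.
  v (successors {u}): φ is false.
  w (successors {w, t}): φ is false.
  x (successors {y}): φ is true.
  y (successors {x}): φ is true.
  z (successors {u, z, t}): φ is true.
  t (successors {w, z}): φ is true.
For instance, at y:
  At y: \Diamond \Diamond s is false, \neg r \land \Diamond s is false, so \Diamond \Diamond s \to (\neg r \land \Diamond s) is true.
    At y: \Diamond \Diamond s requires \Diamond s at some successor in {x}.
      At x: \Diamond s is false.
    So \Diamond \Diamond s is false at y.
    At y: \neg r is false, \Diamond s is false, so \neg r \land \Diamond s is false.
      At y: \Diamond s requires s at some successor in {x}.
        At x: s is false.
      So \Diamond s is false at y.
Satisfying worlds: {u, x, y, z, t}

u, x, y, z, t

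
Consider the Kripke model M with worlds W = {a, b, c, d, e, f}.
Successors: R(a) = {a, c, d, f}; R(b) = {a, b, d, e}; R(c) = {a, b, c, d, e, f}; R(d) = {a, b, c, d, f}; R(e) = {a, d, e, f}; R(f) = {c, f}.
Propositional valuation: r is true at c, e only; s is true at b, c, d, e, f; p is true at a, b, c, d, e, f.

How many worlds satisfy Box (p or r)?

Let φ = Box (p or r). Evaluate φ at each world:
  a (successors {a, c, d, f}): φ is true.
  b (successors {a, b, d, e}): φ is true.
  c (successors {a, b, c, d, e, f}): φ is true.
  d (successors {a, b, c, d, f}): φ is true.
  e (successors {a, d, e, f}): φ is true.
  f (successors {c, f}): φ is true.
For instance, at d:
  At d: Box (p or r) requires p or r at every successor {a, b, c, d, f}.
    At a: p or r is true.
    At b: p or r is true.
    At c: p or r is true.
    At d: p or r is true.
    At f: p or r is true.
  So Box (p or r) is true at d.
Satisfying worlds: {a, b, c, d, e, f}

6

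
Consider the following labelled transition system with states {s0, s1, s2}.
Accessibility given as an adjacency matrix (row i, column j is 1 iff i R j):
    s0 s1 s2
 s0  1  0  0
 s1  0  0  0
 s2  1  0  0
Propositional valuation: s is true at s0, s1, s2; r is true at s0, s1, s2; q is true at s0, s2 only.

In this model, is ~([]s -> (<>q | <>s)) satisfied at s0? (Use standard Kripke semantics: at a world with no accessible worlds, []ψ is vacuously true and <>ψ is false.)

Recall that []ψ holds at a world iff ψ holds at every accessible world, and <>ψ holds iff ψ holds at some accessible world.
At s0: []s -> (<>q | <>s) is true, so ~([]s -> (<>q | <>s)) is false.
  At s0: []s is true, <>q | <>s is true, so []s -> (<>q | <>s) is true.
    At s0: []s requires s at every successor {s0}.
      At s0: s is true.
    So []s is true at s0.
    At s0: <>q is true, <>s is true, so <>q | <>s is true.
      At s0: <>q requires q at some successor in {s0}.
        q holds at s0, so <>q is true at s0.
      At s0: <>s requires s at some successor in {s0}.
        s holds at s0, so <>s is true at s0.

No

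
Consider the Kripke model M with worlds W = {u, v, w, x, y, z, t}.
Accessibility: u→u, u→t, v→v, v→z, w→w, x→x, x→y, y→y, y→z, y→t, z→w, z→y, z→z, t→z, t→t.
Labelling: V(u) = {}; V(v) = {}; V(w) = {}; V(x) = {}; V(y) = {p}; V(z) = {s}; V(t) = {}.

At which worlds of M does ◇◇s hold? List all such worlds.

Let φ = ◇◇s. Evaluate φ at each world:
  u (successors {u, t}): φ is true.
  v (successors {v, z}): φ is true.
  w (successors {w}): φ is false.
  x (successors {x, y}): φ is true.
  y (successors {y, z, t}): φ is true.
  z (successors {w, y, z}): φ is true.
  t (successors {z, t}): φ is true.
For instance, at t:
  At t: ◇◇s requires ◇s at some successor in {z, t}.
    ◇s holds at z, so ◇◇s is true at t.
      At z: ◇s requires s at some successor in {w, y, z}.
        s holds at z, so ◇s is true at z.
Satisfying worlds: {u, v, x, y, z, t}

u, v, x, y, z, t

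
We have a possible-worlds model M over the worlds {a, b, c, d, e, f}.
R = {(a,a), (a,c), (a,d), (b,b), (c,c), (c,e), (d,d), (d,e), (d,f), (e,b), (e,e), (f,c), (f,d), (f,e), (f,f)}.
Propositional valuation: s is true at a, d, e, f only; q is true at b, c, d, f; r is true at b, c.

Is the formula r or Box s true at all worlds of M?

Recall that Box ψ holds at a world iff ψ holds at every accessible world, and Dia ψ holds iff ψ holds at some accessible world.
Let φ = r or Box s. Evaluate φ at each world:
  a (successors {a, c, d}): φ is false.
  b (successors {b}): φ is true.
  c (successors {c, e}): φ is true.
  d (successors {d, e, f}): φ is true.
  e (successors {b, e}): φ is false.
  f (successors {c, d, e, f}): φ is false.
Detail at a (counterexample):
  At a: r is false, Box s is false, so r or Box s is false.
    At a: Box s requires s at every successor {a, c, d}.
      s fails at c, so Box s is false at a.

No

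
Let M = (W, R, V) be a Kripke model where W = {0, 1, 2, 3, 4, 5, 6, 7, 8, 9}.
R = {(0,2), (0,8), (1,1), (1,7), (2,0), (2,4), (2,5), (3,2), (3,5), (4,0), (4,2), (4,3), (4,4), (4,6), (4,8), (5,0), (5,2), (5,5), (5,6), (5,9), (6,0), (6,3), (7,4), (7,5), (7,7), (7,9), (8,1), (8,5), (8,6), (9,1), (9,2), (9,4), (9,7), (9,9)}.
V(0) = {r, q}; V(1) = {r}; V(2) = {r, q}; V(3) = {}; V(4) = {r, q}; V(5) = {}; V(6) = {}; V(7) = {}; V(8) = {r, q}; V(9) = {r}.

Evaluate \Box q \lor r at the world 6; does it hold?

No

At 6: \Box q is false, r is false, so \Box q \lor r is false.
  At 6: \Box q requires q at every successor {0, 3}.
    q fails at 3, so \Box q is false at 6.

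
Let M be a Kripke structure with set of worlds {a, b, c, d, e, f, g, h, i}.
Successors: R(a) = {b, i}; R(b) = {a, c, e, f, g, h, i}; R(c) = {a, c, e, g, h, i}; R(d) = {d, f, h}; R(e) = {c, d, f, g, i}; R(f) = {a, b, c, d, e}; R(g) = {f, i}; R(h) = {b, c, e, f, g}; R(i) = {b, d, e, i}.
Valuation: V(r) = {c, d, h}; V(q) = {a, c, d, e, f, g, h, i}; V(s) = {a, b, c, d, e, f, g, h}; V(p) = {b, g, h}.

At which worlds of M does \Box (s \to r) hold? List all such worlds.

none

Let φ = \Box (s \to r). Evaluate φ at each world:
  a (successors {b, i}): φ is false.
  b (successors {a, c, e, f, g, h, i}): φ is false.
  c (successors {a, c, e, g, h, i}): φ is false.
  d (successors {d, f, h}): φ is false.
  e (successors {c, d, f, g, i}): φ is false.
  f (successors {a, b, c, d, e}): φ is false.
  g (successors {f, i}): φ is false.
  h (successors {b, c, e, f, g}): φ is false.
  i (successors {b, d, e, i}): φ is false.
For instance, at b:
  At b: \Box (s \to r) requires s \to r at every successor {a, c, e, f, g, h, i}.
    s \to r fails at a, so \Box (s \to r) is false at b.
Satisfying worlds: none.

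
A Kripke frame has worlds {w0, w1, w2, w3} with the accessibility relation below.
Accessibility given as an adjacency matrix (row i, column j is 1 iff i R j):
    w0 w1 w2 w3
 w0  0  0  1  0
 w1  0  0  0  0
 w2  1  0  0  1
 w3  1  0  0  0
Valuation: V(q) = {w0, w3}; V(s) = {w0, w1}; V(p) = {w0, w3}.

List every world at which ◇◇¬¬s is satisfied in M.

w0, w2

Let φ = ◇◇¬¬s. Evaluate φ at each world:
  w0 (successors {w2}): φ is true.
  w1 (successors ∅): φ is false.
  w2 (successors {w0, w3}): φ is true.
  w3 (successors {w0}): φ is false.
For instance, at w0:
  At w0: ◇◇¬¬s requires ◇¬¬s at some successor in {w2}.
    ◇¬¬s holds at w2, so ◇◇¬¬s is true at w0.
      At w2: ◇¬¬s requires ¬¬s at some successor in {w0, w3}.
        ¬¬s holds at w0, so ◇¬¬s is true at w2.
Satisfying worlds: {w0, w2}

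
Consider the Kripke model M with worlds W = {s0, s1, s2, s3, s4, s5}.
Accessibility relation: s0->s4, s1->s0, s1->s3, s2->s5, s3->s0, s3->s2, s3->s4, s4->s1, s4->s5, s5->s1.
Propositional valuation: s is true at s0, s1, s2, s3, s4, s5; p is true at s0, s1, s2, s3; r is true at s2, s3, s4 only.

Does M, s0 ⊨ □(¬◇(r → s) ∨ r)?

Yes

At s0: □(¬◇(r → s) ∨ r) requires ¬◇(r → s) ∨ r at every successor {s4}.
    At s4: ¬◇(r → s) is false, r is true, so ¬◇(r → s) ∨ r is true.
      At s4: ◇(r → s) is true, so ¬◇(r → s) is false.
So □(¬◇(r → s) ∨ r) is true at s0.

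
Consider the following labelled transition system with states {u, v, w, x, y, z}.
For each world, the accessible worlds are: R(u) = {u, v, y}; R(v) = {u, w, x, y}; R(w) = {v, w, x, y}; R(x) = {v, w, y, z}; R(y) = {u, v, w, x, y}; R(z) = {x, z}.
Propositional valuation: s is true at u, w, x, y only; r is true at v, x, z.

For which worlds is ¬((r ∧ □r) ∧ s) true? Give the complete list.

Let φ = ¬((r ∧ □r) ∧ s). Evaluate φ at each world:
  u (successors {u, v, y}): φ is true.
  v (successors {u, w, x, y}): φ is true.
  w (successors {v, w, x, y}): φ is true.
  x (successors {v, w, y, z}): φ is true.
  y (successors {u, v, w, x, y}): φ is true.
  z (successors {x, z}): φ is true.
For instance, at u:
  At u: (r ∧ □r) ∧ s is false, so ¬((r ∧ □r) ∧ s) is true.
    At u: r ∧ □r is false, s is true, so (r ∧ □r) ∧ s is false.
      At u: r is false, □r is false, so r ∧ □r is false.
Satisfying worlds: {u, v, w, x, y, z}

u, v, w, x, y, z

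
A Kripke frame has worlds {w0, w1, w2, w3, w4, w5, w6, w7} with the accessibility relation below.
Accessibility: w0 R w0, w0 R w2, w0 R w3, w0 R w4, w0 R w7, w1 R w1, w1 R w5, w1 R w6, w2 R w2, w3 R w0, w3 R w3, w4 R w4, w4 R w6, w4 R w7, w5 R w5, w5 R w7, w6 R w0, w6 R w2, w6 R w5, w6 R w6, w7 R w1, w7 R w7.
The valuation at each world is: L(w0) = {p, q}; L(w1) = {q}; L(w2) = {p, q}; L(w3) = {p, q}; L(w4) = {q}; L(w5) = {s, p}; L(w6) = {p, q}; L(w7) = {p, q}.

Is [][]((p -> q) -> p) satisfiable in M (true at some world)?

Yes

Let φ = [][]((p -> q) -> p). Evaluate φ at each world:
  w0 (successors {w0, w2, w3, w4, w7}): φ is false.
  w1 (successors {w1, w5, w6}): φ is false.
  w2 (successors {w2}): φ is true.
  w3 (successors {w0, w3}): φ is false.
  w4 (successors {w4, w6, w7}): φ is false.
  w5 (successors {w5, w7}): φ is false.
  w6 (successors {w0, w2, w5, w6}): φ is false.
  w7 (successors {w1, w7}): φ is false.
Detail at w2 (witness):
  At w2: [][]((p -> q) -> p) requires []((p -> q) -> p) at every successor {w2}.
      At w2: []((p -> q) -> p) requires (p -> q) -> p at every successor {w2}.
        At w2: (p -> q) -> p is true.
      So []((p -> q) -> p) is true at w2.
  So [][]((p -> q) -> p) is true at w2.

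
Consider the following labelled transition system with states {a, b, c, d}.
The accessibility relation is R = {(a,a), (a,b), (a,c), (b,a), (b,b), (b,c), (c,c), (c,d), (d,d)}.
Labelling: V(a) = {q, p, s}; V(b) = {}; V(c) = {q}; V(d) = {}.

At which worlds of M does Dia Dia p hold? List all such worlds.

Let φ = Dia Dia p. Evaluate φ at each world:
  a (successors {a, b, c}): φ is true.
  b (successors {a, b, c}): φ is true.
  c (successors {c, d}): φ is false.
  d (successors {d}): φ is false.
For instance, at b:
  At b: Dia Dia p requires Dia p at some successor in {a, b, c}.
    Dia p holds at a, so Dia Dia p is true at b.
      At a: Dia p requires p at some successor in {a, b, c}.
        p holds at a, so Dia p is true at a.
Satisfying worlds: {a, b}

a, b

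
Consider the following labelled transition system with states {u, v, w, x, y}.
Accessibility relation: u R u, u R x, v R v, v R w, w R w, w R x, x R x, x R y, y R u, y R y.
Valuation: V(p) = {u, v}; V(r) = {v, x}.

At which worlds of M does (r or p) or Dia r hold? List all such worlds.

u, v, w, x

Let φ = (r or p) or Dia r. Evaluate φ at each world:
  u (successors {u, x}): φ is true.
  v (successors {v, w}): φ is true.
  w (successors {w, x}): φ is true.
  x (successors {x, y}): φ is true.
  y (successors {u, y}): φ is false.
For instance, at w:
  At w: r or p is false, Dia r is true, so (r or p) or Dia r is true.
    At w: Dia r requires r at some successor in {w, x}.
      r holds at x, so Dia r is true at w.
Satisfying worlds: {u, v, w, x}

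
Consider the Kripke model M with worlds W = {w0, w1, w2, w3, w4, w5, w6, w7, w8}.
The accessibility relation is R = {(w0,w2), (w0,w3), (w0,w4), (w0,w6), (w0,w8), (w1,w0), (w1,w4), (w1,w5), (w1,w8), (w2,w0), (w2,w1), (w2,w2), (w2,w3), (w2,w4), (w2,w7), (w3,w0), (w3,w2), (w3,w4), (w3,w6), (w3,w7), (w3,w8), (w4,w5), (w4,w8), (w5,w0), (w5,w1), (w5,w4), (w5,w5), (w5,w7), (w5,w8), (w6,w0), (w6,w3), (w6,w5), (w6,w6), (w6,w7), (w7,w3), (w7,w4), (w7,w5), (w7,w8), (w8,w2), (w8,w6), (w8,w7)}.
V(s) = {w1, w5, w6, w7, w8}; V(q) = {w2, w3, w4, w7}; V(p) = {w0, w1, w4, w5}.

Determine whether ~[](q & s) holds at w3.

Yes

At w3: [](q & s) is false, so ~[](q & s) is true.
  At w3: [](q & s) requires q & s at every successor {w0, w2, w4, w6, w7, w8}.
    q & s fails at w0, so [](q & s) is false at w3.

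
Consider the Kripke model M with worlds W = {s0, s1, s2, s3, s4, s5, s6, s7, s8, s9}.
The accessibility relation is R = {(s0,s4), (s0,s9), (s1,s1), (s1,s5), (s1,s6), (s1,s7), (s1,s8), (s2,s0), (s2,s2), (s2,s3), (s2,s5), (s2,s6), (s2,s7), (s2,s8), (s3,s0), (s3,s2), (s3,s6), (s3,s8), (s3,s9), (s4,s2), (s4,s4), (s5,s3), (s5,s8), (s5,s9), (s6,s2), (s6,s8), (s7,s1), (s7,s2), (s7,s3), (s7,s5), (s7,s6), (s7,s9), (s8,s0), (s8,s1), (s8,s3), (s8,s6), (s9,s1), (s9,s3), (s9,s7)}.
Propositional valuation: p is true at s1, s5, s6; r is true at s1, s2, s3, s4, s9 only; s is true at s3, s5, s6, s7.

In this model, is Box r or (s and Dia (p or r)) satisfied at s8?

At s8: Box r is false, s and Dia (p or r) is false, so Box r or (s and Dia (p or r)) is false.
  At s8: Box r requires r at every successor {s0, s1, s3, s6}.
    r fails at s0, so Box r is false at s8.
  At s8: s is false, Dia (p or r) is true, so s and Dia (p or r) is false.
    At s8: Dia (p or r) requires p or r at some successor in {s0, s1, s3, s6}.
      p or r holds at s1, so Dia (p or r) is true at s8.

No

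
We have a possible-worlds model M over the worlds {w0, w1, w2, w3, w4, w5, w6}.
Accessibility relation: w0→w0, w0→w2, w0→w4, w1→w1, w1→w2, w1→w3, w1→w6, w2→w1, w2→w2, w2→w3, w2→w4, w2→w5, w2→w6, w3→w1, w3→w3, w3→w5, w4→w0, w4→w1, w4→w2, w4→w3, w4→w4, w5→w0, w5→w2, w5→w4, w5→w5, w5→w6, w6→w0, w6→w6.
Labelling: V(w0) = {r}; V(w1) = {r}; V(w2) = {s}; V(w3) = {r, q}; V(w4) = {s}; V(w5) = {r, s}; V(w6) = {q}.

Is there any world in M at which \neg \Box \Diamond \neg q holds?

Let φ = \neg \Box \Diamond \neg q. Evaluate φ at each world:
  w0 (successors {w0, w2, w4}): φ is false.
  w1 (successors {w1, w2, w3, w6}): φ is false.
  w2 (successors {w1, w2, w3, w4, w5, w6}): φ is false.
  w3 (successors {w1, w3, w5}): φ is false.
  w4 (successors {w0, w1, w2, w3, w4}): φ is false.
  w5 (successors {w0, w2, w4, w5, w6}): φ is false.
  w6 (successors {w0, w6}): φ is false.
For instance, at w5:
  At w5: \Box \Diamond \neg q is true, so \neg \Box \Diamond \neg q is false.
    At w5: \Box \Diamond \neg q requires \Diamond \neg q at every successor {w0, w2, w4, w5, w6}.
      At w0: \Diamond \neg q is true.
      At w2: \Diamond \neg q is true.
      At w4: \Diamond \neg q is true.
      At w5: \Diamond \neg q is true.
      At w6: \Diamond \neg q is true.
    So \Box \Diamond \neg q is true at w5.

No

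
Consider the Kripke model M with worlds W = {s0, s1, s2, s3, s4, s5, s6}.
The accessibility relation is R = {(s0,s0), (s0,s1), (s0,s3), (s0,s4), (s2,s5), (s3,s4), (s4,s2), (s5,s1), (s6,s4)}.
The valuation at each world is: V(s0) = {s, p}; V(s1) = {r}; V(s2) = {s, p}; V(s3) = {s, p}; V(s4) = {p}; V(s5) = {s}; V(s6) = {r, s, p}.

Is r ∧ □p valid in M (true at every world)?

No

Recall that □ψ holds at a world iff ψ holds at every accessible world, and ◇ψ holds iff ψ holds at some accessible world.
Let φ = r ∧ □p. Evaluate φ at each world:
  s0 (successors {s0, s1, s3, s4}): φ is false.
  s1 (successors ∅): φ is true.
  s2 (successors {s5}): φ is false.
  s3 (successors {s4}): φ is false.
  s4 (successors {s2}): φ is false.
  s5 (successors {s1}): φ is false.
  s6 (successors {s4}): φ is true.
Detail at s0 (counterexample):
  At s0: r is false, □p is false, so r ∧ □p is false.
    At s0: □p requires p at every successor {s0, s1, s3, s4}.
      p fails at s1, so □p is false at s0.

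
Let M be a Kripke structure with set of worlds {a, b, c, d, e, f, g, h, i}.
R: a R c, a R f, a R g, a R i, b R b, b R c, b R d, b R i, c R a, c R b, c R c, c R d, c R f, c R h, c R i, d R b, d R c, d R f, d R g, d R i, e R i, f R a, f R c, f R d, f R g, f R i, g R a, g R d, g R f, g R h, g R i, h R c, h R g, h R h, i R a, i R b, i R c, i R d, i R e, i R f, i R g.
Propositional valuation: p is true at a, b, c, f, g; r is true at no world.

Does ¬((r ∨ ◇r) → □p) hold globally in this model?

No

Let φ = ¬((r ∨ ◇r) → □p). Evaluate φ at each world:
  a (successors {c, f, g, i}): φ is false.
  b (successors {b, c, d, i}): φ is false.
  c (successors {a, b, c, d, f, h, i}): φ is false.
  d (successors {b, c, f, g, i}): φ is false.
  e (successors {i}): φ is false.
  f (successors {a, c, d, g, i}): φ is false.
  g (successors {a, d, f, h, i}): φ is false.
  h (successors {c, g, h}): φ is false.
  i (successors {a, b, c, d, e, f, g}): φ is false.
Detail at a (counterexample):
  At a: (r ∨ ◇r) → □p is true, so ¬((r ∨ ◇r) → □p) is false.
    At a: r ∨ ◇r is false, □p is false, so (r ∨ ◇r) → □p is true.
      At a: r is false, ◇r is false, so r ∨ ◇r is false.
      At a: □p requires p at every successor {c, f, g, i}.
        p fails at i, so □p is false at a.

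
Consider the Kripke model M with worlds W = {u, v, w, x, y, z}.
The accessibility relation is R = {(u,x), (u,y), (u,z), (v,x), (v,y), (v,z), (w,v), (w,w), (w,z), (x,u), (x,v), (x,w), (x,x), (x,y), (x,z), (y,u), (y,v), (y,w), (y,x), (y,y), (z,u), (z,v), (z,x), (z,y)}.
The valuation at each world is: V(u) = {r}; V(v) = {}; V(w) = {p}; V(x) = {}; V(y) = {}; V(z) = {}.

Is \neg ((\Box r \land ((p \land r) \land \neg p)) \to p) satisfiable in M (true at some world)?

Let φ = \neg ((\Box r \land ((p \land r) \land \neg p)) \to p). Evaluate φ at each world:
  u (successors {x, y, z}): φ is false.
  v (successors {x, y, z}): φ is false.
  w (successors {v, w, z}): φ is false.
  x (successors {u, v, w, x, y, z}): φ is false.
  y (successors {u, v, w, x, y}): φ is false.
  z (successors {u, v, x, y}): φ is false.
For instance, at x:
  At x: (\Box r \land ((p \land r) \land \neg p)) \to p is true, so \neg ((\Box r \land ((p \land r) \land \neg p)) \to p) is false.
    At x: \Box r \land ((p \land r) \land \neg p) is false, p is false, so (\Box r \land ((p \land r) \land \neg p)) \to p is true.
      At x: \Box r is false, (p \land r) \land \neg p is false, so \Box r \land ((p \land r) \land \neg p) is false.

No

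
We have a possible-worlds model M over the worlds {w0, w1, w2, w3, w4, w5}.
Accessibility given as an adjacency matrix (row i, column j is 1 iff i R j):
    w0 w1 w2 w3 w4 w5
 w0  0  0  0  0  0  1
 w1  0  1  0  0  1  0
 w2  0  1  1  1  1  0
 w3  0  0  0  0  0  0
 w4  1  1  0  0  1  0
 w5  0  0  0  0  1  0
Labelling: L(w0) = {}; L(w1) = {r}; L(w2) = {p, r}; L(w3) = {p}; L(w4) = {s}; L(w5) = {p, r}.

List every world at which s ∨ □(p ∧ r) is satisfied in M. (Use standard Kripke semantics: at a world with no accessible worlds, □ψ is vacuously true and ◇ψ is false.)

w0, w3, w4

Recall that □ψ holds at a world iff ψ holds at every accessible world, and ◇ψ holds iff ψ holds at some accessible world.
Let φ = s ∨ □(p ∧ r). Evaluate φ at each world:
  w0 (successors {w5}): φ is true.
  w1 (successors {w1, w4}): φ is false.
  w2 (successors {w1, w2, w3, w4}): φ is false.
  w3 (successors ∅): φ is true.
  w4 (successors {w0, w1, w4}): φ is true.
  w5 (successors {w4}): φ is false.
For instance, at w2:
  At w2: s is false, □(p ∧ r) is false, so s ∨ □(p ∧ r) is false.
    At w2: □(p ∧ r) requires p ∧ r at every successor {w1, w2, w3, w4}.
      p ∧ r fails at w1, so □(p ∧ r) is false at w2.
Satisfying worlds: {w0, w3, w4}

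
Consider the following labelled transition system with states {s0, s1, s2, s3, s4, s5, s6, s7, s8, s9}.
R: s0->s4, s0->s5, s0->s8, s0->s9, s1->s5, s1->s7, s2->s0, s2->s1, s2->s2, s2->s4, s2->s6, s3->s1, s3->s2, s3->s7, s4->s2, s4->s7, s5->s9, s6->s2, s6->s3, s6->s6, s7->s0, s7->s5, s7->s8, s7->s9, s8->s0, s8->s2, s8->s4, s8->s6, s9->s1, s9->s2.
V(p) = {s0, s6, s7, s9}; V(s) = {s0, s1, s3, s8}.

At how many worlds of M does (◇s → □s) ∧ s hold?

Let φ = (◇s → □s) ∧ s. Evaluate φ at each world:
  s0 (successors {s4, s5, s8, s9}): φ is false.
  s1 (successors {s5, s7}): φ is true.
  s2 (successors {s0, s1, s2, s4, s6}): φ is false.
  s3 (successors {s1, s2, s7}): φ is false.
  s4 (successors {s2, s7}): φ is false.
  s5 (successors {s9}): φ is false.
  s6 (successors {s2, s3, s6}): φ is false.
  s7 (successors {s0, s5, s8, s9}): φ is false.
  s8 (successors {s0, s2, s4, s6}): φ is false.
  s9 (successors {s1, s2}): φ is false.
For instance, at s8:
  At s8: ◇s → □s is false, s is true, so (◇s → □s) ∧ s is false.
    At s8: ◇s is true, □s is false, so ◇s → □s is false.
      At s8: ◇s requires s at some successor in {s0, s2, s4, s6}.
        s holds at s0, so ◇s is true at s8.
      At s8: □s requires s at every successor {s0, s2, s4, s6}.
        s fails at s2, so □s is false at s8.
Satisfying worlds: {s1}

1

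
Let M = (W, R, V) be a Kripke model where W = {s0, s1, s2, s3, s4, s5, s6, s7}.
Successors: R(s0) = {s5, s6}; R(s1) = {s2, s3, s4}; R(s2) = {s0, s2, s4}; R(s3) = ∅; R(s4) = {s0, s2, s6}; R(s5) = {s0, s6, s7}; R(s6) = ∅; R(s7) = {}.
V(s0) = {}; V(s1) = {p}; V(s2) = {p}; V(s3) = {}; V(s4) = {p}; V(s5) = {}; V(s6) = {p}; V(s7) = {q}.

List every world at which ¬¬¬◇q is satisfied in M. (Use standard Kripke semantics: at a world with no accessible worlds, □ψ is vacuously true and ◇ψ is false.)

Let φ = ¬¬¬◇q. Evaluate φ at each world:
  s0 (successors {s5, s6}): φ is true.
  s1 (successors {s2, s3, s4}): φ is true.
  s2 (successors {s0, s2, s4}): φ is true.
  s3 (successors ∅): φ is true.
  s4 (successors {s0, s2, s6}): φ is true.
  s5 (successors {s0, s6, s7}): φ is false.
  s6 (successors ∅): φ is true.
  s7 (successors ∅): φ is true.
For instance, at s1:
  At s1: ¬¬◇q is false, so ¬¬¬◇q is true.
    At s1: ¬◇q is true, so ¬¬◇q is false.
      At s1: ◇q is false, so ¬◇q is true.
Satisfying worlds: {s0, s1, s2, s3, s4, s6, s7}

s0, s1, s2, s3, s4, s6, s7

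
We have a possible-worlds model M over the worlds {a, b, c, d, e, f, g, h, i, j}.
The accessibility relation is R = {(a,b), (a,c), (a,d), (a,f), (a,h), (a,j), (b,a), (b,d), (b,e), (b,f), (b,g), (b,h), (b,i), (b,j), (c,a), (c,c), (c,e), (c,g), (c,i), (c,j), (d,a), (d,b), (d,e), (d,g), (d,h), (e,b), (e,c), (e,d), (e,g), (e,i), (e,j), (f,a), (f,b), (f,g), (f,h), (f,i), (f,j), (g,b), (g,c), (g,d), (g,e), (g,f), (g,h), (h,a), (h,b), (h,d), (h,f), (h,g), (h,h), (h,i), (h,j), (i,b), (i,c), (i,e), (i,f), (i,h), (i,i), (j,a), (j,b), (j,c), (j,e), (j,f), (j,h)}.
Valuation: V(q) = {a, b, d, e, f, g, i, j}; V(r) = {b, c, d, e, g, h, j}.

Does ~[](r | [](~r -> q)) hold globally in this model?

Let φ = ~[](r | [](~r -> q)). Evaluate φ at each world:
  a (successors {b, c, d, f, h, j}): φ is false.
  b (successors {a, d, e, f, g, h, i, j}): φ is false.
  c (successors {a, c, e, g, i, j}): φ is false.
  d (successors {a, b, e, g, h}): φ is false.
  e (successors {b, c, d, g, i, j}): φ is false.
  f (successors {a, b, g, h, i, j}): φ is false.
  g (successors {b, c, d, e, f, h}): φ is false.
  h (successors {a, b, d, f, g, h, i, j}): φ is false.
  i (successors {b, c, e, f, h, i}): φ is false.
  j (successors {a, b, c, e, f, h}): φ is false.
Detail at a (counterexample):
  At a: [](r | [](~r -> q)) is true, so ~[](r | [](~r -> q)) is false.
    At a: [](r | [](~r -> q)) requires r | [](~r -> q) at every successor {b, c, d, f, h, j}.
      At b: r | [](~r -> q) is true.
      At c: r | [](~r -> q) is true.
      At d: r | [](~r -> q) is true.
      At f: r | [](~r -> q) is true.
      At h: r | [](~r -> q) is true.
      At j: r | [](~r -> q) is true.
    So [](r | [](~r -> q)) is true at a.

No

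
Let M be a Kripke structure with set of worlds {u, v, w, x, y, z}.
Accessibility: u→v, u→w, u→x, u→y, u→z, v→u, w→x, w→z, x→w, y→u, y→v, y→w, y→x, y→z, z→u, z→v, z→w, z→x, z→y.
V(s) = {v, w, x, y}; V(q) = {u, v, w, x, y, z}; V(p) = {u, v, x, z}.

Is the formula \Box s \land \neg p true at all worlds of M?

Recall that \Box ψ holds at a world iff ψ holds at every accessible world, and \Diamond ψ holds iff ψ holds at some accessible world.
Let φ = \Box s \land \neg p. Evaluate φ at each world:
  u (successors {v, w, x, y, z}): φ is false.
  v (successors {u}): φ is false.
  w (successors {x, z}): φ is false.
  x (successors {w}): φ is false.
  y (successors {u, v, w, x, z}): φ is false.
  z (successors {u, v, w, x, y}): φ is false.
Detail at u (counterexample):
  At u: \Box s is false, \neg p is false, so \Box s \land \neg p is false.
    At u: \Box s requires s at every successor {v, w, x, y, z}.
      s fails at z, so \Box s is false at u.

No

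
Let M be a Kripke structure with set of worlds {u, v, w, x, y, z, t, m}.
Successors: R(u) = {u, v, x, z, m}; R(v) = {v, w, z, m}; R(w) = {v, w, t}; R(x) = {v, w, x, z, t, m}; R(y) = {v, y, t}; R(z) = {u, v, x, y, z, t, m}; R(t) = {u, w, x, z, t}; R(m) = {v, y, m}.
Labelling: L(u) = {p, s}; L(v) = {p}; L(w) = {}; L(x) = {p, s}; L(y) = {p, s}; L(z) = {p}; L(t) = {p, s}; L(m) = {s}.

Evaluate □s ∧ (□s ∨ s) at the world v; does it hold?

No

At v: □s is false, □s ∨ s is false, so □s ∧ (□s ∨ s) is false.
  At v: □s requires s at every successor {v, w, z, m}.
    s fails at v, so □s is false at v.
  At v: □s is false, s is false, so □s ∨ s is false.
    At v: □s requires s at every successor {v, w, z, m}.
      s fails at v, so □s is false at v.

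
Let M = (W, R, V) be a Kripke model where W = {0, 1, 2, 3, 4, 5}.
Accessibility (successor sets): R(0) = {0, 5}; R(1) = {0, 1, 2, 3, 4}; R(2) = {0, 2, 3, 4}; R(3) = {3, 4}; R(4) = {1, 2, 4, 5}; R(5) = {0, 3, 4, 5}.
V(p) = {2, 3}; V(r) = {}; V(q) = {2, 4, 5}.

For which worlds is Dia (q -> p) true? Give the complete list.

Let φ = Dia (q -> p). Evaluate φ at each world:
  0 (successors {0, 5}): φ is true.
  1 (successors {0, 1, 2, 3, 4}): φ is true.
  2 (successors {0, 2, 3, 4}): φ is true.
  3 (successors {3, 4}): φ is true.
  4 (successors {1, 2, 4, 5}): φ is true.
  5 (successors {0, 3, 4, 5}): φ is true.
For instance, at 1:
  At 1: Dia (q -> p) requires q -> p at some successor in {0, 1, 2, 3, 4}.
    q -> p holds at 0, so Dia (q -> p) is true at 1.
Satisfying worlds: {0, 1, 2, 3, 4, 5}

0, 1, 2, 3, 4, 5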